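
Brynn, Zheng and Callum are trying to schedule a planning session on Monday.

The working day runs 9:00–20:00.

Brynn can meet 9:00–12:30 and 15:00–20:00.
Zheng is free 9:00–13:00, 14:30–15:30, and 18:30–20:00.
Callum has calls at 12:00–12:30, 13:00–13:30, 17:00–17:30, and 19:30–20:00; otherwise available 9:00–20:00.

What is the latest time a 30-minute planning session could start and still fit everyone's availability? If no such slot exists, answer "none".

Callum free within 09:00–20:00: 09:00–12:00, 12:30–13:00, 13:30–17:00, 17:30–19:30.
Brynn ∩ Zheng: 09:00–12:30, 15:00–15:30, 18:30–20:00.
Brynn ∩ Zheng ∩ Callum: 09:00–12:00, 15:00–15:30, 18:30–19:30.
Windows ≥ 30 min: 09:00–12:00, 15:00–15:30, 18:30–19:30.
Latest start in the last window 18:30–19:30 is 19:30 − 30 min = 19:00.

19:00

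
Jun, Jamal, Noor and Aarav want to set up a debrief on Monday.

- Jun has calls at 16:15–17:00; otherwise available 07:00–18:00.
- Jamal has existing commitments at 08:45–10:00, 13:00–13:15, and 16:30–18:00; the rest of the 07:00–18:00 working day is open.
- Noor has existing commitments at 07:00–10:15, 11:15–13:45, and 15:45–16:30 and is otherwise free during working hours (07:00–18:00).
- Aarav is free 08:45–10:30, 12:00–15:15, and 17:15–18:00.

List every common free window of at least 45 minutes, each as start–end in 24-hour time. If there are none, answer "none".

13:45–15:15

Jun free within 07:00–18:00: 07:00–16:15, 17:00–18:00.
Jamal free within 07:00–18:00: 07:00–08:45, 10:00–13:00, 13:15–16:30.
Noor free within 07:00–18:00: 10:15–11:15, 13:45–15:45, 16:30–18:00.
Jun ∩ Jamal: 07:00–08:45, 10:00–13:00, 13:15–16:15.
Jun ∩ Jamal ∩ Noor: 10:15–11:15, 13:45–15:45.
Jun ∩ Jamal ∩ Noor ∩ Aarav: 10:15–10:30, 13:45–15:15.
Windows ≥ 45 min: 13:45–15:15.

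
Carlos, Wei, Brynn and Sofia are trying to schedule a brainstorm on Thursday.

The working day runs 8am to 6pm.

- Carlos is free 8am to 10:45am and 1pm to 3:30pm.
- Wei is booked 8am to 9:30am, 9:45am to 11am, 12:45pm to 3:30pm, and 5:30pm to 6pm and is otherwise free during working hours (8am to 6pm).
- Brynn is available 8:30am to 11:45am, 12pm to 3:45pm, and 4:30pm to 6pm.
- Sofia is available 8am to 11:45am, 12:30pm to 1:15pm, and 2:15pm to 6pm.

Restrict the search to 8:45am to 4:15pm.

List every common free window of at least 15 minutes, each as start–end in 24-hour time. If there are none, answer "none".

09:30–09:45

Wei free within 08:00–18:00: 09:30–09:45, 11:00–12:45, 15:30–17:30.
Carlos ∩ Wei: 09:30–09:45.
Carlos ∩ Wei ∩ Brynn: 09:30–09:45.
Carlos ∩ Wei ∩ Brynn ∩ Sofia: 09:30–09:45.
Restricted to 08:45–16:15: 09:30–09:45.
Windows ≥ 15 min: 09:30–09:45.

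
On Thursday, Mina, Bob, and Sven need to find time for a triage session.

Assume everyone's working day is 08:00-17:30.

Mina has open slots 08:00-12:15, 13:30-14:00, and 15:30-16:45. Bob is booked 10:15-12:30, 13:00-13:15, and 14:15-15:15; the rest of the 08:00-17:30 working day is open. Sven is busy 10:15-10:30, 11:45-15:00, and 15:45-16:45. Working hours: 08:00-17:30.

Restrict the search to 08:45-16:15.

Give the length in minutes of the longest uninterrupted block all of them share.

Bob free within 08:00–17:30: 08:00–10:15, 12:30–13:00, 13:15–14:15, 15:15–17:30.
Sven free within 08:00–17:30: 08:00–10:15, 10:30–11:45, 15:00–15:45, 16:45–17:30.
Mina ∩ Bob: 08:00–10:15, 13:30–14:00, 15:30–16:45.
Mina ∩ Bob ∩ Sven: 08:00–10:15, 15:30–15:45.
Restricted to 08:45–16:15: 08:45–10:15, 15:30–15:45.
Common window lengths: 90, 15 min; longest is 90.

90 minutes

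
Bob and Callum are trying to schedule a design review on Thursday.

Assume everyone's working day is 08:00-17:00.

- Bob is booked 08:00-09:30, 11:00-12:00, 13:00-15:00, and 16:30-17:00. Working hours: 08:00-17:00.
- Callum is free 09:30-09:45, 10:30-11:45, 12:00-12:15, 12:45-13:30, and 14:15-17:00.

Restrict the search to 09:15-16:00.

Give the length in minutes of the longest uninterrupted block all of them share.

Bob free within 08:00–17:00: 09:30–11:00, 12:00–13:00, 15:00–16:30.
Bob ∩ Callum: 09:30–09:45, 10:30–11:00, 12:00–12:15, 12:45–13:00, 15:00–16:30.
Restricted to 09:15–16:00: 09:30–09:45, 10:30–11:00, 12:00–12:15, 12:45–13:00, 15:00–16:00.
Common window lengths: 15, 30, 15, 15, 60 min; longest is 60.

60 minutes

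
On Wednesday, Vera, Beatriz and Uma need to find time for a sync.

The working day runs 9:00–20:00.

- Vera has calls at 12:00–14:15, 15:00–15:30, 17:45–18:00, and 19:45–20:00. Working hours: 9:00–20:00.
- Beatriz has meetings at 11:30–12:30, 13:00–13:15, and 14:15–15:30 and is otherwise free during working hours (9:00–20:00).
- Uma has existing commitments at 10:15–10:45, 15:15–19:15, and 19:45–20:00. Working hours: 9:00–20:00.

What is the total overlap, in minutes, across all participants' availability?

Vera free within 09:00–20:00: 09:00–12:00, 14:15–15:00, 15:30–17:45, 18:00–19:45.
Beatriz free within 09:00–20:00: 09:00–11:30, 12:30–13:00, 13:15–14:15, 15:30–20:00.
Uma free within 09:00–20:00: 09:00–10:15, 10:45–15:15, 19:15–19:45.
Vera ∩ Beatriz: 09:00–11:30, 15:30–17:45, 18:00–19:45.
Vera ∩ Beatriz ∩ Uma: 09:00–10:15, 10:45–11:30, 19:15–19:45.
Total common minutes: 75 + 45 + 30 = 150.

150 minutes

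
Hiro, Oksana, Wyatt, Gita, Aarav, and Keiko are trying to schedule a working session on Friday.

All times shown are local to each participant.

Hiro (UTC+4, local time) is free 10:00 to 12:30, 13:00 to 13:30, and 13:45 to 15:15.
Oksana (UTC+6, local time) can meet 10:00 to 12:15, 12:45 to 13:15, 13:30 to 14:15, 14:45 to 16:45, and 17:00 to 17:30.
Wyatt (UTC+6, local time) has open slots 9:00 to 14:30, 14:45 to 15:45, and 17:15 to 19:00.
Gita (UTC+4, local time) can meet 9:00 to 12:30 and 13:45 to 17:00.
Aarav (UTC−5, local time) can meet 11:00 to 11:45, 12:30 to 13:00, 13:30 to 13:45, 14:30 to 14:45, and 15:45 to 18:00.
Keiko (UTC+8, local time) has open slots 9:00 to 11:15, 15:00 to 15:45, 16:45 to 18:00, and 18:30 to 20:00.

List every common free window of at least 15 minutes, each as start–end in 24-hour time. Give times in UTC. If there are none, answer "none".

Hiro → UTC: 06:00–08:30, 09:00–09:30, 09:45–11:15.
Oksana → UTC: 04:00–06:15, 06:45–07:15, 07:30–08:15, 08:45–10:45, 11:00–11:30.
Wyatt → UTC: 03:00–08:30, 08:45–09:45, 11:15–13:00.
Gita → UTC: 05:00–08:30, 09:45–13:00.
Aarav → UTC: 16:00–16:45, 17:30–18:00, 18:30–18:45, 19:30–19:45, 20:45–23:00.
Keiko → UTC: 01:00–03:15, 07:00–07:45, 08:45–10:00, 10:30–12:00.
Hiro ∩ Oksana: 06:00–06:15, 06:45–07:15, 07:30–08:15, 09:00–09:30, 09:45–10:45, 11:00–11:15.
Hiro ∩ Oksana ∩ Wyatt: 06:00–06:15, 06:45–07:15, 07:30–08:15, 09:00–09:30.
Hiro ∩ Oksana ∩ Wyatt ∩ Gita: 06:00–06:15, 06:45–07:15, 07:30–08:15.
Hiro ∩ Oksana ∩ Wyatt ∩ Gita ∩ Aarav: (none).
Hiro ∩ Oksana ∩ Wyatt ∩ Gita ∩ Aarav ∩ Keiko: (none).
Windows ≥ 15 min: (none).

none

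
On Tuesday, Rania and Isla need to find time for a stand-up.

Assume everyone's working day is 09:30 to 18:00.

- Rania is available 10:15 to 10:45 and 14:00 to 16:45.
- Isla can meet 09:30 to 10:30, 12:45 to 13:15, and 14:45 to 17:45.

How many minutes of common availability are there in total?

Rania ∩ Isla: 10:15–10:30, 14:45–16:45.
Total common minutes: 15 + 120 = 135.

135 minutes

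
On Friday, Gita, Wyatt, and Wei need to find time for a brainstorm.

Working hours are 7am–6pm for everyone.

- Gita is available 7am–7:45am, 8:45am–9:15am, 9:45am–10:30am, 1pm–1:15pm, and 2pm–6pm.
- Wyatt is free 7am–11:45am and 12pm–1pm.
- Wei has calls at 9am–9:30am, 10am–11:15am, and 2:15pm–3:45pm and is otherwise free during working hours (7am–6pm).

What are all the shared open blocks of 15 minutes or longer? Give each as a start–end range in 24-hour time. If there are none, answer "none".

07:00–07:45, 08:45–09:00, 09:45–10:00

Wei free within 07:00–18:00: 07:00–09:00, 09:30–10:00, 11:15–14:15, 15:45–18:00.
Gita ∩ Wyatt: 07:00–07:45, 08:45–09:15, 09:45–10:30.
Gita ∩ Wyatt ∩ Wei: 07:00–07:45, 08:45–09:00, 09:45–10:00.
Windows ≥ 15 min: 07:00–07:45, 08:45–09:00, 09:45–10:00.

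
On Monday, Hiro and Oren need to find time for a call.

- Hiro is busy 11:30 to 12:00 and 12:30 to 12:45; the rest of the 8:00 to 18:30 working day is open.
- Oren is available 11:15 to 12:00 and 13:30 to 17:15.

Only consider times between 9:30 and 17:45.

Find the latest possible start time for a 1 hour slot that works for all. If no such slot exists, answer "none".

Hiro free within 08:00–18:30: 08:00–11:30, 12:00–12:30, 12:45–18:30.
Hiro ∩ Oren: 11:15–11:30, 13:30–17:15.
Restricted to 09:30–17:45: 11:15–11:30, 13:30–17:15.
Windows ≥ 60 min: 13:30–17:15.
Latest start in the last window 13:30–17:15 is 17:15 − 60 min = 16:15.

16:15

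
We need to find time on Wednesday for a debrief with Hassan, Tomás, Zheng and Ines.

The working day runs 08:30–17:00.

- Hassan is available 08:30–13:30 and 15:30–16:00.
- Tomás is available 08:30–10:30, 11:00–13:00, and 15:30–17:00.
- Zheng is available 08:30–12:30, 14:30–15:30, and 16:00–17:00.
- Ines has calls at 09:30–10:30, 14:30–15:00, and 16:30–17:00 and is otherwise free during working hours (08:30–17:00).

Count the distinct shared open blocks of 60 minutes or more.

Ines free within 08:30–17:00: 08:30–09:30, 10:30–14:30, 15:00–16:30.
Hassan ∩ Tomás: 08:30–10:30, 11:00–13:00, 15:30–16:00.
Hassan ∩ Tomás ∩ Zheng: 08:30–10:30, 11:00–12:30.
Hassan ∩ Tomás ∩ Zheng ∩ Ines: 08:30–09:30, 11:00–12:30.
Windows ≥ 60 min: 08:30–09:30, 11:00–12:30.
That's 2 windows.

2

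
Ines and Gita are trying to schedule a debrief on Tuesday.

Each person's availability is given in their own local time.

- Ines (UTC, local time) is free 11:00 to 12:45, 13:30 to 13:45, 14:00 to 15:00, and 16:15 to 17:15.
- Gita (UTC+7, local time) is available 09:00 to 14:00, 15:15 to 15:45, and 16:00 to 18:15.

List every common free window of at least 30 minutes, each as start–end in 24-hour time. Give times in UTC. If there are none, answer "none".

Ines → UTC: 11:00–12:45, 13:30–13:45, 14:00–15:00, 16:15–17:15.
Gita → UTC: 02:00–07:00, 08:15–08:45, 09:00–11:15.
Ines ∩ Gita: 11:00–11:15.
Windows ≥ 30 min: (none).

none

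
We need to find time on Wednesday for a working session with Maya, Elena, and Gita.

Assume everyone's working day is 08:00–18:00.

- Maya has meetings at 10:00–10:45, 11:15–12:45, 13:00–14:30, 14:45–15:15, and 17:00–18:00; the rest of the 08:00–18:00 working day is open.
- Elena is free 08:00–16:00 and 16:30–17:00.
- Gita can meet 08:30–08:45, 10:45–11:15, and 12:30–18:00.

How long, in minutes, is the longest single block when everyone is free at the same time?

Maya free within 08:00–18:00: 08:00–10:00, 10:45–11:15, 12:45–13:00, 14:30–14:45, 15:15–17:00.
Maya ∩ Elena: 08:00–10:00, 10:45–11:15, 12:45–13:00, 14:30–14:45, 15:15–16:00, 16:30–17:00.
Maya ∩ Elena ∩ Gita: 08:30–08:45, 10:45–11:15, 12:45–13:00, 14:30–14:45, 15:15–16:00, 16:30–17:00.
Common window lengths: 15, 30, 15, 15, 45, 30 min; longest is 45.

45 minutes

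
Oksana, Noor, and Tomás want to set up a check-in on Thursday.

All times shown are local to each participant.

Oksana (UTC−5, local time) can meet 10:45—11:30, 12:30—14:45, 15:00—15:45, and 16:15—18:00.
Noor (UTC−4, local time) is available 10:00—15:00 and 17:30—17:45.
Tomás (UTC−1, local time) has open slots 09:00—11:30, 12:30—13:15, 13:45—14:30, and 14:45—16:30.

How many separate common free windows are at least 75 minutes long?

Oksana → UTC: 15:45–16:30, 17:30–19:45, 20:00–20:45, 21:15–23:00.
Noor → UTC: 14:00–19:00, 21:30–21:45.
Tomás → UTC: 10:00–12:30, 13:30–14:15, 14:45–15:30, 15:45–17:30.
Oksana ∩ Noor: 15:45–16:30, 17:30–19:00, 21:30–21:45.
Oksana ∩ Noor ∩ Tomás: 15:45–16:30.
Windows ≥ 75 min: (none).
That's 0 windows.

0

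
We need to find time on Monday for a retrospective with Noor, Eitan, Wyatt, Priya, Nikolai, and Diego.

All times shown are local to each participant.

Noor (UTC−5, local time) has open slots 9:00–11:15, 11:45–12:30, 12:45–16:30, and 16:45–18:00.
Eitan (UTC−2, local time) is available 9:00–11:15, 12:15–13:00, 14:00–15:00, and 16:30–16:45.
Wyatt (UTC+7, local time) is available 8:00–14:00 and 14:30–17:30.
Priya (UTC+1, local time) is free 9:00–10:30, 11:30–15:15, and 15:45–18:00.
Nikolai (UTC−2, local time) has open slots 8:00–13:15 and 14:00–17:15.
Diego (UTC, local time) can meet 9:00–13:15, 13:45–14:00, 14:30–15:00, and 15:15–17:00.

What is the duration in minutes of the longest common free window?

0 minutes

Noor → UTC: 14:00–16:15, 16:45–17:30, 17:45–21:30, 21:45–23:00.
Eitan → UTC: 11:00–13:15, 14:15–15:00, 16:00–17:00, 18:30–18:45.
Wyatt → UTC: 01:00–07:00, 07:30–10:30.
Priya → UTC: 08:00–09:30, 10:30–14:15, 14:45–17:00.
Nikolai → UTC: 10:00–15:15, 16:00–19:15.
Diego → UTC: 09:00–13:15, 13:45–14:00, 14:30–15:00, 15:15–17:00.
Noor ∩ Eitan: 14:15–15:00, 16:00–16:15, 16:45–17:00, 18:30–18:45.
Noor ∩ Eitan ∩ Wyatt: (none).
Noor ∩ Eitan ∩ Wyatt ∩ Priya: (none).
Noor ∩ Eitan ∩ Wyatt ∩ Priya ∩ Nikolai: (none).
Noor ∩ Eitan ∩ Wyatt ∩ Priya ∩ Nikolai ∩ Diego: (none).
No common window.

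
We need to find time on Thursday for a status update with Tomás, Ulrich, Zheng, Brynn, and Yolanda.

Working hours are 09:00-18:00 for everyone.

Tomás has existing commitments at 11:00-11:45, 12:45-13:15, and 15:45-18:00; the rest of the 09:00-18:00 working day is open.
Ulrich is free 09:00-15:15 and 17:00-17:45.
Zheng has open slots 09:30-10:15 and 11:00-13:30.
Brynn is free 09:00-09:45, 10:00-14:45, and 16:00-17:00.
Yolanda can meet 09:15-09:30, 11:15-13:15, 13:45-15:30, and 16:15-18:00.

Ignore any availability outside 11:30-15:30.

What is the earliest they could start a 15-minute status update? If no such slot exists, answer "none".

11:45

Tomás free within 09:00–18:00: 09:00–11:00, 11:45–12:45, 13:15–15:45.
Tomás ∩ Ulrich: 09:00–11:00, 11:45–12:45, 13:15–15:15.
Tomás ∩ Ulrich ∩ Zheng: 09:30–10:15, 11:45–12:45, 13:15–13:30.
Tomás ∩ Ulrich ∩ Zheng ∩ Brynn: 09:30–09:45, 10:00–10:15, 11:45–12:45, 13:15–13:30.
Tomás ∩ Ulrich ∩ Zheng ∩ Brynn ∩ Yolanda: 11:45–12:45.
Restricted to 11:30–15:30: 11:45–12:45.
Windows ≥ 15 min: 11:45–12:45.
Earliest such window starts at 11:45.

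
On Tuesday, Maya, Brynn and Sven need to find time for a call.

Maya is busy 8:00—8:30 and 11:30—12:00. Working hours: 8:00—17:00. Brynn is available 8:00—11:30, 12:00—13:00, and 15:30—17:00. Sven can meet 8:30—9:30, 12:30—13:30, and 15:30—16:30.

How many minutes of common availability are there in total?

Maya free within 08:00–17:00: 08:30–11:30, 12:00–17:00.
Maya ∩ Brynn: 08:30–11:30, 12:00–13:00, 15:30–17:00.
Maya ∩ Brynn ∩ Sven: 08:30–09:30, 12:30–13:00, 15:30–16:30.
Total common minutes: 60 + 30 + 60 = 150.

150 minutes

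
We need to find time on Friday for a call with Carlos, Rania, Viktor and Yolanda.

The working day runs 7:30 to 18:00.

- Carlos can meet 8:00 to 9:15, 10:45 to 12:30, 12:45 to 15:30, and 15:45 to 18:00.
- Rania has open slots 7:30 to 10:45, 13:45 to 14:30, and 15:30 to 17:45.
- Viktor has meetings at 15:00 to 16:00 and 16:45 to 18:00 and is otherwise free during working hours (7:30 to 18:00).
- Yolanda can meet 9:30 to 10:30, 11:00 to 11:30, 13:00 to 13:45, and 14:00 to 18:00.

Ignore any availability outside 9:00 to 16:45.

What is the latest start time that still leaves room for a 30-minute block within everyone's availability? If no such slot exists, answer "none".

Viktor free within 07:30–18:00: 07:30–15:00, 16:00–16:45.
Carlos ∩ Rania: 08:00–09:15, 13:45–14:30, 15:45–17:45.
Carlos ∩ Rania ∩ Viktor: 08:00–09:15, 13:45–14:30, 16:00–16:45.
Carlos ∩ Rania ∩ Viktor ∩ Yolanda: 14:00–14:30, 16:00–16:45.
Restricted to 09:00–16:45: 14:00–14:30, 16:00–16:45.
Windows ≥ 30 min: 14:00–14:30, 16:00–16:45.
Latest start in the last window 16:00–16:45 is 16:45 − 30 min = 16:15.

16:15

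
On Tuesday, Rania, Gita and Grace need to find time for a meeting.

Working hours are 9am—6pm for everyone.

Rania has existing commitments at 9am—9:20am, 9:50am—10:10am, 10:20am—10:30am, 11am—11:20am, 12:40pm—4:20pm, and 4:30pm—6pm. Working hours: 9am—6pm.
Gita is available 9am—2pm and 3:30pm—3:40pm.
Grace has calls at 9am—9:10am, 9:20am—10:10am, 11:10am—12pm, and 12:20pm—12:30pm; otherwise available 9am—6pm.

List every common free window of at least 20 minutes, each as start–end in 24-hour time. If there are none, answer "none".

10:30–11:00, 12:00–12:20

Rania free within 09:00–18:00: 09:20–09:50, 10:10–10:20, 10:30–11:00, 11:20–12:40, 16:20–16:30.
Grace free within 09:00–18:00: 09:10–09:20, 10:10–11:10, 12:00–12:20, 12:30–18:00.
Rania ∩ Gita: 09:20–09:50, 10:10–10:20, 10:30–11:00, 11:20–12:40.
Rania ∩ Gita ∩ Grace: 10:10–10:20, 10:30–11:00, 12:00–12:20, 12:30–12:40.
Windows ≥ 20 min: 10:30–11:00, 12:00–12:20.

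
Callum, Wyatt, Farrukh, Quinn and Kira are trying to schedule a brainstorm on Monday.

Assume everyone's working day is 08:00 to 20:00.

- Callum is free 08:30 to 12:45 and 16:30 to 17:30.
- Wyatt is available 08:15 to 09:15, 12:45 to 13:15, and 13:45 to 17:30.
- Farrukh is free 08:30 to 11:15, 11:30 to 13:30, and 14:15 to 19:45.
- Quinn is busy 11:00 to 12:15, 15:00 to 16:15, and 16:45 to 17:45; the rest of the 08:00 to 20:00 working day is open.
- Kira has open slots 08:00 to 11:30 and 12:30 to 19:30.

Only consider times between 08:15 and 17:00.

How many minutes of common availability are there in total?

Quinn free within 08:00–20:00: 08:00–11:00, 12:15–15:00, 16:15–16:45, 17:45–20:00.
Callum ∩ Wyatt: 08:30–09:15, 16:30–17:30.
Callum ∩ Wyatt ∩ Farrukh: 08:30–09:15, 16:30–17:30.
Callum ∩ Wyatt ∩ Farrukh ∩ Quinn: 08:30–09:15, 16:30–16:45.
Callum ∩ Wyatt ∩ Farrukh ∩ Quinn ∩ Kira: 08:30–09:15, 16:30–16:45.
Restricted to 08:15–17:00: 08:30–09:15, 16:30–16:45.
Total common minutes: 45 + 15 = 60.

60 minutes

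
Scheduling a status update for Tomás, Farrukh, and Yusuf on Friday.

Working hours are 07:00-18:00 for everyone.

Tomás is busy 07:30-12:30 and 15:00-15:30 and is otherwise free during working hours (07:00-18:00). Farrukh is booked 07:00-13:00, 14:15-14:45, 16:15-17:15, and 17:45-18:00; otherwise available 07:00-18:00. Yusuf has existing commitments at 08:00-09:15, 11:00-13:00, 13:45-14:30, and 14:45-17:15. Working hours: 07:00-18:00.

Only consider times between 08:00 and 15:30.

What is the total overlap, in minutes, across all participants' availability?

Tomás free within 07:00–18:00: 07:00–07:30, 12:30–15:00, 15:30–18:00.
Farrukh free within 07:00–18:00: 13:00–14:15, 14:45–16:15, 17:15–17:45.
Yusuf free within 07:00–18:00: 07:00–08:00, 09:15–11:00, 13:00–13:45, 14:30–14:45, 17:15–18:00.
Tomás ∩ Farrukh: 13:00–14:15, 14:45–15:00, 15:30–16:15, 17:15–17:45.
Tomás ∩ Farrukh ∩ Yusuf: 13:00–13:45, 17:15–17:45.
Restricted to 08:00–15:30: 13:00–13:45.
Total common minutes: 45.

45 minutes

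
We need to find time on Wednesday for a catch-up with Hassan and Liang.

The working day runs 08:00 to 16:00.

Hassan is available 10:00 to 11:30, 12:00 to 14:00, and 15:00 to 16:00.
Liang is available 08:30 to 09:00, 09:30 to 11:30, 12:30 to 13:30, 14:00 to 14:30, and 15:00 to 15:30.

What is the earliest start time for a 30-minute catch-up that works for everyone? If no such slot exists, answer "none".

10:00

Hassan ∩ Liang: 10:00–11:30, 12:30–13:30, 15:00–15:30.
Windows ≥ 30 min: 10:00–11:30, 12:30–13:30, 15:00–15:30.
Earliest such window starts at 10:00.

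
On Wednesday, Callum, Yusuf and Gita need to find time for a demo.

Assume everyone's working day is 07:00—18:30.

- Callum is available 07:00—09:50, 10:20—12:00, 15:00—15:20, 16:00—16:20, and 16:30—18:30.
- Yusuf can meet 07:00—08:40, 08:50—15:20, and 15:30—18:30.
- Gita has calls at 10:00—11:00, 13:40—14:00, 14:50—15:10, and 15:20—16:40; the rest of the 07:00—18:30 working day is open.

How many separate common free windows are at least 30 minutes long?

4

Gita free within 07:00–18:30: 07:00–10:00, 11:00–13:40, 14:00–14:50, 15:10–15:20, 16:40–18:30.
Callum ∩ Yusuf: 07:00–08:40, 08:50–09:50, 10:20–12:00, 15:00–15:20, 16:00–16:20, 16:30–18:30.
Callum ∩ Yusuf ∩ Gita: 07:00–08:40, 08:50–09:50, 11:00–12:00, 15:10–15:20, 16:40–18:30.
Windows ≥ 30 min: 07:00–08:40, 08:50–09:50, 11:00–12:00, 16:40–18:30.
That's 4 windows.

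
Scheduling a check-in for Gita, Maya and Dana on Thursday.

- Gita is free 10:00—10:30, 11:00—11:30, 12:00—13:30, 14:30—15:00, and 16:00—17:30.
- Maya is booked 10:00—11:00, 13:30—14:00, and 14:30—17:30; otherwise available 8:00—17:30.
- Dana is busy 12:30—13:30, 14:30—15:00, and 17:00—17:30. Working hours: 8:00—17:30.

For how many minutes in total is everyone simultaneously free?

Maya free within 08:00–17:30: 08:00–10:00, 11:00–13:30, 14:00–14:30.
Dana free within 08:00–17:30: 08:00–12:30, 13:30–14:30, 15:00–17:00.
Gita ∩ Maya: 11:00–11:30, 12:00–13:30.
Gita ∩ Maya ∩ Dana: 11:00–11:30, 12:00–12:30.
Total common minutes: 30 + 30 = 60.

60 minutes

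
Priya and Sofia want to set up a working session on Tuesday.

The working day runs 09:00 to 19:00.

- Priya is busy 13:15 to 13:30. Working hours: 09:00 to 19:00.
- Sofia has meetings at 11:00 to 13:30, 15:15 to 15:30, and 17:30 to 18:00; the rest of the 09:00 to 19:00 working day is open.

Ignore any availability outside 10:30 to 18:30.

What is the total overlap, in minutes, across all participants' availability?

Priya free within 09:00–19:00: 09:00–13:15, 13:30–19:00.
Sofia free within 09:00–19:00: 09:00–11:00, 13:30–15:15, 15:30–17:30, 18:00–19:00.
Priya ∩ Sofia: 09:00–11:00, 13:30–15:15, 15:30–17:30, 18:00–19:00.
Restricted to 10:30–18:30: 10:30–11:00, 13:30–15:15, 15:30–17:30, 18:00–18:30.
Total common minutes: 30 + 105 + 120 + 30 = 285.

285 minutes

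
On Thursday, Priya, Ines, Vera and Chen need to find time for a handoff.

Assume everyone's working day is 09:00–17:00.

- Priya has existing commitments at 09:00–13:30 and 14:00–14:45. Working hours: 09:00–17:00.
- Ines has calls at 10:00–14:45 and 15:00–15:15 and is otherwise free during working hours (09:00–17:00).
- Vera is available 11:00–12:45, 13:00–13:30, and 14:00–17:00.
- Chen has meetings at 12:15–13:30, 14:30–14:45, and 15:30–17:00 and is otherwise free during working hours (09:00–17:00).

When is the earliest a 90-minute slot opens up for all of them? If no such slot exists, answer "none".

Priya free within 09:00–17:00: 13:30–14:00, 14:45–17:00.
Ines free within 09:00–17:00: 09:00–10:00, 14:45–15:00, 15:15–17:00.
Chen free within 09:00–17:00: 09:00–12:15, 13:30–14:30, 14:45–15:30.
Priya ∩ Ines: 14:45–15:00, 15:15–17:00.
Priya ∩ Ines ∩ Vera: 14:45–15:00, 15:15–17:00.
Priya ∩ Ines ∩ Vera ∩ Chen: 14:45–15:00, 15:15–15:30.
Windows ≥ 90 min: (none).

none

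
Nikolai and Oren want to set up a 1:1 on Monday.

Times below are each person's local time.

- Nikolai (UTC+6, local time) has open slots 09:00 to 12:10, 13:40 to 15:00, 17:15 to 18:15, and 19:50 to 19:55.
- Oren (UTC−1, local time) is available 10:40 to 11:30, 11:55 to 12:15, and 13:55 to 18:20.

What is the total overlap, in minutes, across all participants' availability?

Nikolai → UTC: 03:00–06:10, 07:40–09:00, 11:15–12:15, 13:50–13:55.
Oren → UTC: 11:40–12:30, 12:55–13:15, 14:55–19:20.
Nikolai ∩ Oren: 11:40–12:15.
Total common minutes: 35.

35 minutes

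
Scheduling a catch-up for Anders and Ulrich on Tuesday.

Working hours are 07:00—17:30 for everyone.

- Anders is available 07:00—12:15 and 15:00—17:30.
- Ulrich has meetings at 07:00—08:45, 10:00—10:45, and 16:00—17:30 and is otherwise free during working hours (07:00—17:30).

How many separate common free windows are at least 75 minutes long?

2

Ulrich free within 07:00–17:30: 08:45–10:00, 10:45–16:00.
Anders ∩ Ulrich: 08:45–10:00, 10:45–12:15, 15:00–16:00.
Windows ≥ 75 min: 08:45–10:00, 10:45–12:15.
That's 2 windows.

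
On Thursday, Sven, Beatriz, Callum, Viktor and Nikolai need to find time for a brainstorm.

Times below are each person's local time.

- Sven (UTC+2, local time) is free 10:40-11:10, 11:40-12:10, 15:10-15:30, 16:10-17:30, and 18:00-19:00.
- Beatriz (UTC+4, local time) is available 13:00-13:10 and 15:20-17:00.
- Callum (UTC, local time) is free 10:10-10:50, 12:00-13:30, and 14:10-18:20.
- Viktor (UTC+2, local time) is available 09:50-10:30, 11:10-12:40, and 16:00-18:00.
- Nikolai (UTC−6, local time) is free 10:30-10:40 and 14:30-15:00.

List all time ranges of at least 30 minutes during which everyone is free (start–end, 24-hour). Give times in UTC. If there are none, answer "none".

Sven → UTC: 08:40–09:10, 09:40–10:10, 13:10–13:30, 14:10–15:30, 16:00–17:00.
Beatriz → UTC: 09:00–09:10, 11:20–13:00.
Callum → UTC: 10:10–10:50, 12:00–13:30, 14:10–18:20.
Viktor → UTC: 07:50–08:30, 09:10–10:40, 14:00–16:00.
Nikolai → UTC: 16:30–16:40, 20:30–21:00.
Sven ∩ Beatriz: 09:00–09:10.
Sven ∩ Beatriz ∩ Callum: (none).
Sven ∩ Beatriz ∩ Callum ∩ Viktor: (none).
Sven ∩ Beatriz ∩ Callum ∩ Viktor ∩ Nikolai: (none).
Windows ≥ 30 min: (none).

none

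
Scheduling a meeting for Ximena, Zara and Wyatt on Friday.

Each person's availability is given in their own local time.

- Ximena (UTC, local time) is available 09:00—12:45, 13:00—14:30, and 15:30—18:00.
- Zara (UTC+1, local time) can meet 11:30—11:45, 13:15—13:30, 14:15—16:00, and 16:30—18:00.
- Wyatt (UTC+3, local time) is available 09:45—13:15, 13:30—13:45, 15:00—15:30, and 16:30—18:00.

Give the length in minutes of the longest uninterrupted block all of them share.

Ximena → UTC: 09:00–12:45, 13:00–14:30, 15:30–18:00.
Zara → UTC: 10:30–10:45, 12:15–12:30, 13:15–15:00, 15:30–17:00.
Wyatt → UTC: 06:45–10:15, 10:30–10:45, 12:00–12:30, 13:30–15:00.
Ximena ∩ Zara: 10:30–10:45, 12:15–12:30, 13:15–14:30, 15:30–17:00.
Ximena ∩ Zara ∩ Wyatt: 10:30–10:45, 12:15–12:30, 13:30–14:30.
Common window lengths: 15, 15, 60 min; longest is 60.

60 minutes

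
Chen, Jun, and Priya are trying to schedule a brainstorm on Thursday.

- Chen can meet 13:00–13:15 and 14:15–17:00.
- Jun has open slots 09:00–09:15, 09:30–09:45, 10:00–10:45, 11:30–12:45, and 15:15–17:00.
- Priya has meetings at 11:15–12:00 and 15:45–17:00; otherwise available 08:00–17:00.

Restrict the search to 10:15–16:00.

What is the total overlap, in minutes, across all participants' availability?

Priya free within 08:00–17:00: 08:00–11:15, 12:00–15:45.
Chen ∩ Jun: 15:15–17:00.
Chen ∩ Jun ∩ Priya: 15:15–15:45.
Restricted to 10:15–16:00: 15:15–15:45.
Total common minutes: 30.

30 minutes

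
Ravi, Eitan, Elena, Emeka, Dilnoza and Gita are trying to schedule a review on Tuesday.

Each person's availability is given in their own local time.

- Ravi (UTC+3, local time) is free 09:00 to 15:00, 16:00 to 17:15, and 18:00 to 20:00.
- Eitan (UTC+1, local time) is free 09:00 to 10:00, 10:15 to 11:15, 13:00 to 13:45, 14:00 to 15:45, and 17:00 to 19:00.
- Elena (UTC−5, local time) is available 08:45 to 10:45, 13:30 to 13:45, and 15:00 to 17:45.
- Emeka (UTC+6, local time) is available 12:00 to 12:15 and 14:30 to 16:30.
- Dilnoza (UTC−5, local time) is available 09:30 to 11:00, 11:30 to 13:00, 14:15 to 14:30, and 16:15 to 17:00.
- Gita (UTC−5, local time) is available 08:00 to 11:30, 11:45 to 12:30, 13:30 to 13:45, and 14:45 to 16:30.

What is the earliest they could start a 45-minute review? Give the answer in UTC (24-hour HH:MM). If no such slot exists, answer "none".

Ravi → UTC: 06:00–12:00, 13:00–14:15, 15:00–17:00.
Eitan → UTC: 08:00–09:00, 09:15–10:15, 12:00–12:45, 13:00–14:45, 16:00–18:00.
Elena → UTC: 13:45–15:45, 18:30–18:45, 20:00–22:45.
Emeka → UTC: 06:00–06:15, 08:30–10:30.
Dilnoza → UTC: 14:30–16:00, 16:30–18:00, 19:15–19:30, 21:15–22:00.
Gita → UTC: 13:00–16:30, 16:45–17:30, 18:30–18:45, 19:45–21:30.
Ravi ∩ Eitan: 08:00–09:00, 09:15–10:15, 13:00–14:15, 16:00–17:00.
Ravi ∩ Eitan ∩ Elena: 13:45–14:15.
Ravi ∩ Eitan ∩ Elena ∩ Emeka: (none).
Ravi ∩ Eitan ∩ Elena ∩ Emeka ∩ Dilnoza: (none).
Ravi ∩ Eitan ∩ Elena ∩ Emeka ∩ Dilnoza ∩ Gita: (none).
Windows ≥ 45 min: (none).

none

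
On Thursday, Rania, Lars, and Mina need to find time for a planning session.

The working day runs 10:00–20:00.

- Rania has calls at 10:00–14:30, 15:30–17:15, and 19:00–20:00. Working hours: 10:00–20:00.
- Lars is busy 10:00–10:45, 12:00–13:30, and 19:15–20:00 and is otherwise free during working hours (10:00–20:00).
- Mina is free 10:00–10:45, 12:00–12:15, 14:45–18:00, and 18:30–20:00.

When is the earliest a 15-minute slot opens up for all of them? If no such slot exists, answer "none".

Rania free within 10:00–20:00: 14:30–15:30, 17:15–19:00.
Lars free within 10:00–20:00: 10:45–12:00, 13:30–19:15.
Rania ∩ Lars: 14:30–15:30, 17:15–19:00.
Rania ∩ Lars ∩ Mina: 14:45–15:30, 17:15–18:00, 18:30–19:00.
Windows ≥ 15 min: 14:45–15:30, 17:15–18:00, 18:30–19:00.
Earliest such window starts at 14:45.

14:45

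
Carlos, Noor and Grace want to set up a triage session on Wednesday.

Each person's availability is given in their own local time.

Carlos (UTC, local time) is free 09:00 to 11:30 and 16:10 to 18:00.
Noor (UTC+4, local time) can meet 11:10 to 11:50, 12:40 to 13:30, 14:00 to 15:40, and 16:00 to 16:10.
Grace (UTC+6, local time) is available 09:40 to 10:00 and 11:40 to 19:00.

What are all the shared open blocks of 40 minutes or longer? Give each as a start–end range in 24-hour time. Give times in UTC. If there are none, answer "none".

Carlos → UTC: 09:00–11:30, 16:10–18:00.
Noor → UTC: 07:10–07:50, 08:40–09:30, 10:00–11:40, 12:00–12:10.
Grace → UTC: 03:40–04:00, 05:40–13:00.
Carlos ∩ Noor: 09:00–09:30, 10:00–11:30.
Carlos ∩ Noor ∩ Grace: 09:00–09:30, 10:00–11:30.
Windows ≥ 40 min: 10:00–11:30.

10:00–11:30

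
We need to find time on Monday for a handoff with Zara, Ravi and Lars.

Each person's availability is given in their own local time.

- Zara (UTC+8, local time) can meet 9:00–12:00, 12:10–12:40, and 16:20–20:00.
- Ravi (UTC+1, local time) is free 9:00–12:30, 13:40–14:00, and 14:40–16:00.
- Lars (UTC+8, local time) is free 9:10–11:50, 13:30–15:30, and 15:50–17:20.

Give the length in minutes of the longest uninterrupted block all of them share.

Zara → UTC: 01:00–04:00, 04:10–04:40, 08:20–12:00.
Ravi → UTC: 08:00–11:30, 12:40–13:00, 13:40–15:00.
Lars → UTC: 01:10–03:50, 05:30–07:30, 07:50–09:20.
Zara ∩ Ravi: 08:20–11:30.
Zara ∩ Ravi ∩ Lars: 08:20–09:20.
Single common window of 60 minutes.

60 minutes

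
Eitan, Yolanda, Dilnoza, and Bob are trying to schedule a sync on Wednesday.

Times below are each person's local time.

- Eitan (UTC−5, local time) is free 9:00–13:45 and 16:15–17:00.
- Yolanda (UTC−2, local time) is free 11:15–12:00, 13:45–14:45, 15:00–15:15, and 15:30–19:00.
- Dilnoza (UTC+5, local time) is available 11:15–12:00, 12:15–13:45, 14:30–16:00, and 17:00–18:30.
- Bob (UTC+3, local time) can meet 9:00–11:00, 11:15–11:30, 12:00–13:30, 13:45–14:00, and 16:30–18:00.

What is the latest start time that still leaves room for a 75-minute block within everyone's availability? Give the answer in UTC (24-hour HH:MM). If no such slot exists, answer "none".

none

Eitan → UTC: 14:00–18:45, 21:15–22:00.
Yolanda → UTC: 13:15–14:00, 15:45–16:45, 17:00–17:15, 17:30–21:00.
Dilnoza → UTC: 06:15–07:00, 07:15–08:45, 09:30–11:00, 12:00–13:30.
Bob → UTC: 06:00–08:00, 08:15–08:30, 09:00–10:30, 10:45–11:00, 13:30–15:00.
Eitan ∩ Yolanda: 15:45–16:45, 17:00–17:15, 17:30–18:45.
Eitan ∩ Yolanda ∩ Dilnoza: (none).
Eitan ∩ Yolanda ∩ Dilnoza ∩ Bob: (none).
Windows ≥ 75 min: (none).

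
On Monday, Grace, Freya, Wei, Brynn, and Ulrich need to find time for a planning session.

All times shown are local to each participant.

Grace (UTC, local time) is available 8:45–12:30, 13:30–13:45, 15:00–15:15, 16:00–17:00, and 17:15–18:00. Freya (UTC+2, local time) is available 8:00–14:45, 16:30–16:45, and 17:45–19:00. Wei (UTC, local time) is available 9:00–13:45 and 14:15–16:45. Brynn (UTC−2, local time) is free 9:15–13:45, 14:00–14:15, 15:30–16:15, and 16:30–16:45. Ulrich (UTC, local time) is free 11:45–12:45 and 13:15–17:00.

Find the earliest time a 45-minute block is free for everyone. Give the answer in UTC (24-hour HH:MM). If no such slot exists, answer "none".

11:45

Grace → UTC: 08:45–12:30, 13:30–13:45, 15:00–15:15, 16:00–17:00, 17:15–18:00.
Freya → UTC: 06:00–12:45, 14:30–14:45, 15:45–17:00.
Wei → UTC: 09:00–13:45, 14:15–16:45.
Brynn → UTC: 11:15–15:45, 16:00–16:15, 17:30–18:15, 18:30–18:45.
Ulrich → UTC: 11:45–12:45, 13:15–17:00.
Grace ∩ Freya: 08:45–12:30, 16:00–17:00.
Grace ∩ Freya ∩ Wei: 09:00–12:30, 16:00–16:45.
Grace ∩ Freya ∩ Wei ∩ Brynn: 11:15–12:30, 16:00–16:15.
Grace ∩ Freya ∩ Wei ∩ Brynn ∩ Ulrich: 11:45–12:30, 16:00–16:15.
Windows ≥ 45 min: 11:45–12:30.
Earliest such window starts at 11:45.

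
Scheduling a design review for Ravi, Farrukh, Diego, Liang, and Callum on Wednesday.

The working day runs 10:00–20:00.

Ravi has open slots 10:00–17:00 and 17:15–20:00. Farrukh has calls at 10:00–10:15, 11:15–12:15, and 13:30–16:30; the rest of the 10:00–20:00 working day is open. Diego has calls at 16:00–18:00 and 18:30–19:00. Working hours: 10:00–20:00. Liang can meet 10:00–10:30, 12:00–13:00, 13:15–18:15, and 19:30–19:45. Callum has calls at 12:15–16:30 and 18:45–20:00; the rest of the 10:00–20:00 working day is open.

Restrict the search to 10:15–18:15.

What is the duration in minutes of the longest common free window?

Farrukh free within 10:00–20:00: 10:15–11:15, 12:15–13:30, 16:30–20:00.
Diego free within 10:00–20:00: 10:00–16:00, 18:00–18:30, 19:00–20:00.
Callum free within 10:00–20:00: 10:00–12:15, 16:30–18:45.
Ravi ∩ Farrukh: 10:15–11:15, 12:15–13:30, 16:30–17:00, 17:15–20:00.
Ravi ∩ Farrukh ∩ Diego: 10:15–11:15, 12:15–13:30, 18:00–18:30, 19:00–20:00.
Ravi ∩ Farrukh ∩ Diego ∩ Liang: 10:15–10:30, 12:15–13:00, 13:15–13:30, 18:00–18:15, 19:30–19:45.
Ravi ∩ Farrukh ∩ Diego ∩ Liang ∩ Callum: 10:15–10:30, 18:00–18:15.
Restricted to 10:15–18:15: 10:15–10:30, 18:00–18:15.
Common window lengths: 15, 15 min; longest is 15.

15 minutes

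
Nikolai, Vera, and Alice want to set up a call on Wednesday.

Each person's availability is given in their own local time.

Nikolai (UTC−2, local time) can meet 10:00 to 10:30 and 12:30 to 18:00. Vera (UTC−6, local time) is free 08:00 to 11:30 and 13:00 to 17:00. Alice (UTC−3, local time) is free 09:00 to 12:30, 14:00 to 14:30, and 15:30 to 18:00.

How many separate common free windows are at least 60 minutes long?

2

Nikolai → UTC: 12:00–12:30, 14:30–20:00.
Vera → UTC: 14:00–17:30, 19:00–23:00.
Alice → UTC: 12:00–15:30, 17:00–17:30, 18:30–21:00.
Nikolai ∩ Vera: 14:30–17:30, 19:00–20:00.
Nikolai ∩ Vera ∩ Alice: 14:30–15:30, 17:00–17:30, 19:00–20:00.
Windows ≥ 60 min: 14:30–15:30, 19:00–20:00.
That's 2 windows.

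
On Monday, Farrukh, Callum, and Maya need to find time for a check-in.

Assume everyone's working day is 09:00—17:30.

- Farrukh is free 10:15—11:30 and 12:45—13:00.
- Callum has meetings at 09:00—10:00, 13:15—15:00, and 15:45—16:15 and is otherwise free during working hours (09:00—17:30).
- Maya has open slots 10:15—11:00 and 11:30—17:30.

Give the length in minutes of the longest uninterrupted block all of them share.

45 minutes

Callum free within 09:00–17:30: 10:00–13:15, 15:00–15:45, 16:15–17:30.
Farrukh ∩ Callum: 10:15–11:30, 12:45–13:00.
Farrukh ∩ Callum ∩ Maya: 10:15–11:00, 12:45–13:00.
Common window lengths: 45, 15 min; longest is 45.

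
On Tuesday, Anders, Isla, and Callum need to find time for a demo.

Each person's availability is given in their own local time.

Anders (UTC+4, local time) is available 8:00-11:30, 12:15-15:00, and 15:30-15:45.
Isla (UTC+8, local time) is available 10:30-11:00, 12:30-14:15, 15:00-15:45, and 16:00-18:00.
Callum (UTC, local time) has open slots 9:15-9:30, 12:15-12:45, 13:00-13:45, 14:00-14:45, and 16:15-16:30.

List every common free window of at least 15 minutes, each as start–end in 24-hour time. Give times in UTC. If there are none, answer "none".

Anders → UTC: 04:00–07:30, 08:15–11:00, 11:30–11:45.
Isla → UTC: 02:30–03:00, 04:30–06:15, 07:00–07:45, 08:00–10:00.
Callum → UTC: 09:15–09:30, 12:15–12:45, 13:00–13:45, 14:00–14:45, 16:15–16:30.
Anders ∩ Isla: 04:30–06:15, 07:00–07:30, 08:15–10:00.
Anders ∩ Isla ∩ Callum: 09:15–09:30.
Windows ≥ 15 min: 09:15–09:30.

09:15–09:30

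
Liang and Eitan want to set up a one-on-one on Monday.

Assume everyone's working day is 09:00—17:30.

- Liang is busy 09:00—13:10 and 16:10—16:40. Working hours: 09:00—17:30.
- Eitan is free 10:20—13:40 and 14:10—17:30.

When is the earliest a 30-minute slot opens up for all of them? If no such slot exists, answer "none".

13:10

Liang free within 09:00–17:30: 13:10–16:10, 16:40–17:30.
Liang ∩ Eitan: 13:10–13:40, 14:10–16:10, 16:40–17:30.
Windows ≥ 30 min: 13:10–13:40, 14:10–16:10, 16:40–17:30.
Earliest such window starts at 13:10.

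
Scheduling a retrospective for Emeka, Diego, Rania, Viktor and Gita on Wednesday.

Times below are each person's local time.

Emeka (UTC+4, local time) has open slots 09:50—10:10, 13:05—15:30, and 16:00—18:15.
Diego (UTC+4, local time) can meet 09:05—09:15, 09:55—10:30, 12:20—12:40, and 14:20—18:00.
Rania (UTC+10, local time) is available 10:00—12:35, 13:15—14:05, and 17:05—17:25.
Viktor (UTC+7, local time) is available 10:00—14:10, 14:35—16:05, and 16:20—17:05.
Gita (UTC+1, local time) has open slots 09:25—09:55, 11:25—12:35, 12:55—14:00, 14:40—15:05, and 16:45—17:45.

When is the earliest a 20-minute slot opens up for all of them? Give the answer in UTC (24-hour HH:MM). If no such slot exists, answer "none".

Emeka → UTC: 05:50–06:10, 09:05–11:30, 12:00–14:15.
Diego → UTC: 05:05–05:15, 05:55–06:30, 08:20–08:40, 10:20–14:00.
Rania → UTC: 00:00–02:35, 03:15–04:05, 07:05–07:25.
Viktor → UTC: 03:00–07:10, 07:35–09:05, 09:20–10:05.
Gita → UTC: 08:25–08:55, 10:25–11:35, 11:55–13:00, 13:40–14:05, 15:45–16:45.
Emeka ∩ Diego: 05:55–06:10, 10:20–11:30, 12:00–14:00.
Emeka ∩ Diego ∩ Rania: (none).
Emeka ∩ Diego ∩ Rania ∩ Viktor: (none).
Emeka ∩ Diego ∩ Rania ∩ Viktor ∩ Gita: (none).
Windows ≥ 20 min: (none).

none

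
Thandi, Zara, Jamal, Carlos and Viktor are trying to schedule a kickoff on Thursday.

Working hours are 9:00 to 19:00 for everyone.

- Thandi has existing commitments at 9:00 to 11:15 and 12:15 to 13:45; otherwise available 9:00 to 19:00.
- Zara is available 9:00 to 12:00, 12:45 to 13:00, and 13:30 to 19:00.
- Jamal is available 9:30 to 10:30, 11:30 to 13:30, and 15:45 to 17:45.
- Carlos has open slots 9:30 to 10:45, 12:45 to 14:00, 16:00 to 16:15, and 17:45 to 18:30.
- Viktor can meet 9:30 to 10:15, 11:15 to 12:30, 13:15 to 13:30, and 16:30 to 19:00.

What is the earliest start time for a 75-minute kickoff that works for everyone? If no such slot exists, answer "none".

none

Thandi free within 09:00–19:00: 11:15–12:15, 13:45–19:00.
Thandi ∩ Zara: 11:15–12:00, 13:45–19:00.
Thandi ∩ Zara ∩ Jamal: 11:30–12:00, 15:45–17:45.
Thandi ∩ Zara ∩ Jamal ∩ Carlos: 16:00–16:15.
Thandi ∩ Zara ∩ Jamal ∩ Carlos ∩ Viktor: (none).
Windows ≥ 75 min: (none).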